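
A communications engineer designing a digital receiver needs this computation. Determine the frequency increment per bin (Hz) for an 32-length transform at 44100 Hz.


DFT frequency resolution:
df = fs / N
   = 44100 / 32
   = 1378.125 Hz

1378.125 Hz


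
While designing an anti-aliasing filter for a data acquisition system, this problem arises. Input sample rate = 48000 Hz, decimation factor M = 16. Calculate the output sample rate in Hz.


Decimation reduces the sample rate:
fs_out = fs_in / M
       = 48000 / 16
       = 3000.0 Hz

3000.0 Hz


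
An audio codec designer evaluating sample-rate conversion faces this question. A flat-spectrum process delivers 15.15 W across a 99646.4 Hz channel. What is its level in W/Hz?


Power spectral density:
PSD = P / BW
    = 15.15 / 99646.4
    = 0.00015204 W/Hz

0.00015204 W/Hz


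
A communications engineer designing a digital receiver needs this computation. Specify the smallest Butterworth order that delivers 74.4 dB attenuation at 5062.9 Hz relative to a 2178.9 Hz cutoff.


Butterworth filter order formula:
n = log10(10^(A/10) - 1) / (2 * log10(f_stop/f_pass))
10^(74.4/10) - 1 = 27542286.0334
f_stop/f_pass = 5062.9 / 2178.9 = 2.3236
n = 10.1594 -> ceil = 11

11


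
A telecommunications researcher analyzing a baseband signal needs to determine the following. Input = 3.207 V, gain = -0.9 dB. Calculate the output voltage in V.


Output voltage from dB gain:
V_out = V_in * 10^(gain_dB / 20)
      = 3.207 * 10^(-0.9 / 20)
      = 3.207 * 0.901571
      = 2.8913 V

2.8913 V


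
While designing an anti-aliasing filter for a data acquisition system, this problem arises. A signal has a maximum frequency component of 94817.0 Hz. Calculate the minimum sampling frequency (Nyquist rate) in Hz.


The Nyquist rate is twice the maximum frequency component.
fs_min = 2 * fmax
      = 2 * 94817.0
      = 189634.0 Hz

189634.0


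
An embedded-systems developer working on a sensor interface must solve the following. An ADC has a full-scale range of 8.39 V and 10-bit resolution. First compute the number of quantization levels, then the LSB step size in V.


Step 1 — number of quantization levels:
L = 2^N = 2^10 = 1024

Step 2 — LSB step size:
delta = Vfs / L
      = 8.39 / 1024
      = 0.00819336 V

Levels = 1024; step size = 0.00819336 V


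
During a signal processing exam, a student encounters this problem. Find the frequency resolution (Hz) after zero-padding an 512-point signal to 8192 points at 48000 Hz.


Frequency resolution after zero-padding:
N_padded = 512 * 16 = 8192
df = fs / N_padded
   = 48000 / 8192
   = 5.8594 Hz

5.8594 Hz


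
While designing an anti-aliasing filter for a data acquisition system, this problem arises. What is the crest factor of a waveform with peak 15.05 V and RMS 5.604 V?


Crest factor is the ratio of peak to RMS:
CF = V_peak / V_rms
   = 15.05 / 5.604
   = 2.6856

2.6856


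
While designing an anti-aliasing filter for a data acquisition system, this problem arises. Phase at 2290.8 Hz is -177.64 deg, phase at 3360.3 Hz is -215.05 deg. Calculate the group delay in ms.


Group delay from phase difference:
tau = -d(phi)/d(omega)
d(phi) = -37.41 deg = -0.652928 rad
d(omega) = 2*pi*(3360.3 - 2290.8) = 6719.8667 rad/s
tau = -(-0.652928) / 6719.8667
    = 0.0972 ms

0.0972 ms


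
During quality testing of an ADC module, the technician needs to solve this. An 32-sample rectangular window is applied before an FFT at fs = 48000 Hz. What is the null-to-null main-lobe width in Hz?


Main lobe width for a rectangular window:
Width = 2 * fs / N
      = 2 * 48000 / 32
      = 96000 / 32
      = 3000.0 Hz

3000.0 Hz


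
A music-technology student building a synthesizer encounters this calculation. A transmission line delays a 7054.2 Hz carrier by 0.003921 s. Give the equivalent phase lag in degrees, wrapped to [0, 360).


Phase shift from frequency and time delay:
phi = 360 * f * t_delay
    = 360 * 7054.2 * 0.003921
    = 9957.43 degrees
    mod 360 = 237.43 degrees

237.43 degrees


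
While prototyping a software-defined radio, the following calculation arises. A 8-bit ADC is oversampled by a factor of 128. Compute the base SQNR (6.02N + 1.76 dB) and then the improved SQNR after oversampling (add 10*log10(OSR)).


Step 1 — baseline SQNR at Nyquist:
SQNR_base = 6.02*N + 1.76
          = 6.02*8 + 1.76
          = 49.92 dB

Step 2 — oversampling processing gain:
G = 10*log10(OSR) = 10*log10(128) = 21.07 dB

Step 3 — total:
SQNR_total = 49.92 + 21.07 = 70.99 dB

Base SQNR = 49.92 dB; oversampled SQNR = 70.99 dB


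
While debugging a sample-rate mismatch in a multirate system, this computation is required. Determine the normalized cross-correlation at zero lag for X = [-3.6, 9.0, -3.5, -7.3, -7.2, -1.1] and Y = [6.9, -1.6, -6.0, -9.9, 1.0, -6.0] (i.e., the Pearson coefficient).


Pearson correlation coefficient (population):
r = cov(X,Y) / (std(X) * std(Y))
Mean X = -2.2833, Mean Y = -2.6
Cov(X,Y) = 2.968333
Std(X) = 5.496489, Std(Y) = 5.48665
r = 0.0984

0.0984


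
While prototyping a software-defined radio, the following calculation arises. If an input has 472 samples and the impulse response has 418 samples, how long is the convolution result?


Linear convolution output length:
L = N + M - 1
  = 472 + 418 - 1
  = 889 samples

889


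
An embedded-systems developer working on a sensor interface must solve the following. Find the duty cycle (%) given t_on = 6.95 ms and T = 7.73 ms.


Duty cycle as a percentage:
DC = (t_on / T) * 100
   = (6.95 / 7.73) * 100
   = 0.899094 * 100
   = 89.91 %

89.91 %


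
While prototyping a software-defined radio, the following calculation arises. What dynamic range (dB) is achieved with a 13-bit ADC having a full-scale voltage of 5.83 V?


Dynamic range from full-scale to LSB:
V_min = V_max / 2^bits = 5.83 / 2^13
DR = 20 * log10(V_max / V_min)
   = 20 * log10(2^13)
   = 20 * 13 * log10(2)
   = 78.27 dB

78.27 dB


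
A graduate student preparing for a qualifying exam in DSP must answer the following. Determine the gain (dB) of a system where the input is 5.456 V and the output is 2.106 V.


Voltage gain in dB:
G = 20 * log10(Vout / Vin)
  = 20 * log10(2.106 / 5.456)
  = 20 * log10(0.385997)
  = 20 * -0.413416
  = -8.27 dB

-8.27 dB


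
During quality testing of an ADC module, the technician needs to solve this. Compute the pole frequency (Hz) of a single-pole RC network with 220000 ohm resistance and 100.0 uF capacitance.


Cutoff frequency of a first-order RC filter:
fc = 1 / (2 * pi * R * C)
C = 100.0 uF = 0.0001 F
fc = 1 / (2 * pi * 220000 * 0.0001)
   = 1 / 138.23007675795
   = 0.007234 Hz

0.007234 Hz


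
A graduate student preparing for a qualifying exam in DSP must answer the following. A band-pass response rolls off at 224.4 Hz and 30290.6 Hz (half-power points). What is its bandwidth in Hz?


Bandwidth is the difference of -3dB frequencies:
BW = f_high - f_low
   = 30290.6 - 224.4
   = 30066.2 Hz

30066.2 Hz


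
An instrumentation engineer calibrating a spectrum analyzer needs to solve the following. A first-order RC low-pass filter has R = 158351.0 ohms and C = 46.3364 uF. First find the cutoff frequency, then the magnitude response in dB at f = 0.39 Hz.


Step 1 — cutoff frequency:
fc = 1 / (2*pi*R*C)
C = 46.3364 uF = 4.63364e-05 F
fc = 1 / (2*pi*158351.0*4.63364e-05)
   = 0.0216909 Hz

Step 2 — magnitude at f = 0.39 Hz:
|H(f)| = 1 / sqrt(1 + (f/fc)^2)
f/fc = 0.39 / 0.0216909 = 17.97989
|H| = 1 / sqrt(1 + 323.276444) = 0.0555319
|H|_dB = 20*log10(0.0555319) = -25.11 dB

fc = 0.0216909 Hz; |H(0.39 Hz)| = -25.11 dB


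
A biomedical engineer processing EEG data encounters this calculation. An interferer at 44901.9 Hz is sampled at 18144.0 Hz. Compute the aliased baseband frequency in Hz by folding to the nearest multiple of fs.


Compute the nearest integer multiple of fs to the signal:
n = round(44901.9 / 18144.0) = 2
f_alias = |44901.9 - 2 * 18144.0|
        = |44901.9 - 36288.0|
        = 8613.9 Hz

8613.9


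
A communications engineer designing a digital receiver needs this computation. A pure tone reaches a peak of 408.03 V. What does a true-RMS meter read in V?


RMS voltage for a sinusoidal waveform:
V_rms = V_peak / sqrt(2)
      = 408.03 / 1.414214
      = 288.521 V

288.521 V


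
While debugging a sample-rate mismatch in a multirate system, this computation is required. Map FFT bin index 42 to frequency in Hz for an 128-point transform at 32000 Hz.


Frequency of DFT bin k:
f_k = k * fs / N
    = 42 * 32000 / 128
    = 1344000 / 128
    = 10500.0 Hz

10500.0 Hz


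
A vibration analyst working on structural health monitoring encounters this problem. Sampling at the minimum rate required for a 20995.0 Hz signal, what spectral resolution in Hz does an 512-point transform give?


Step 1 — Nyquist sampling rate:
fs = 2 * fmax = 2 * 20995.0 = 41990.0 Hz

Step 2 — DFT bin spacing:
df = fs / N = 41990.0 / 512 = 82.0117 Hz

82.0117 Hz


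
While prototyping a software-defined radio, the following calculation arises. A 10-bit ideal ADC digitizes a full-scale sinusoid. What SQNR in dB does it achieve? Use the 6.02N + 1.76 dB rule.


Theoretical SNR for a full-scale sinusoid:
SNR = 6.02 * N + 1.76
    = 6.02 * 10 + 1.76
    = 60.2 + 1.76
    = 61.96 dB

61.96 dB


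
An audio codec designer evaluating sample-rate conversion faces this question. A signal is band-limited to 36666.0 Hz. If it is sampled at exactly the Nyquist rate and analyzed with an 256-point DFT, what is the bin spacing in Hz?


Step 1 — Nyquist sampling rate:
fs = 2 * fmax = 2 * 36666.0 = 73332.0 Hz

Step 2 — DFT bin spacing:
df = fs / N = 73332.0 / 256 = 286.4531 Hz

286.4531 Hz


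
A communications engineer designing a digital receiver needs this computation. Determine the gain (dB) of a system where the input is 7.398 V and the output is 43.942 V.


Voltage gain in dB:
G = 20 * log10(Vout / Vin)
  = 20 * log10(43.942 / 7.398)
  = 20 * log10(5.939713)
  = 20 * 0.773765
  = 15.48 dB

15.48 dB


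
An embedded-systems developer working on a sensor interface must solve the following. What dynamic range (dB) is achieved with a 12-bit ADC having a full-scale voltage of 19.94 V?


Dynamic range from full-scale to LSB:
V_min = V_max / 2^bits = 19.94 / 2^12
DR = 20 * log10(V_max / V_min)
   = 20 * log10(2^12)
   = 20 * 12 * log10(2)
   = 72.25 dB

72.25 dB


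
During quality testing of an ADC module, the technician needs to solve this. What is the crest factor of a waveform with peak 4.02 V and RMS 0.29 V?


Crest factor is the ratio of peak to RMS:
CF = V_peak / V_rms
   = 4.02 / 0.29
   = 13.8621

13.8621


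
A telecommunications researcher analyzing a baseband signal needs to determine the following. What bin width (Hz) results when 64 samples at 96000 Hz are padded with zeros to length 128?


Frequency resolution after zero-padding:
N_padded = 64 * 2 = 128
df = fs / N_padded
   = 96000 / 128
   = 750.0 Hz

750.0 Hz


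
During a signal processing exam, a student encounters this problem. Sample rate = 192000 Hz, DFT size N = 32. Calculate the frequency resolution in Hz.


DFT frequency resolution:
df = fs / N
   = 192000 / 32
   = 6000.0 Hz

6000.0 Hz


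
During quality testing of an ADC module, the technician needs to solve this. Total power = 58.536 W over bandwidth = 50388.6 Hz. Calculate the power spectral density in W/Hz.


Power spectral density:
PSD = P / BW
    = 58.536 / 50388.6
    = 0.00116169 W/Hz

0.00116169 W/Hz


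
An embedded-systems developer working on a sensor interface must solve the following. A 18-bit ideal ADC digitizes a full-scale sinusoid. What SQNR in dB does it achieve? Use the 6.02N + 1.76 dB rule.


Theoretical SNR for a full-scale sinusoid:
SNR = 6.02 * N + 1.76
    = 6.02 * 18 + 1.76
    = 108.36 + 1.76
    = 110.12 dB

110.12 dB


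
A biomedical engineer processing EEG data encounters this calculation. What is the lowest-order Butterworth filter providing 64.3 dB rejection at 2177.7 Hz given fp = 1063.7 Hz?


Butterworth filter order formula:
n = log10(10^(A/10) - 1) / (2 * log10(f_stop/f_pass))
10^(64.3/10) - 1 = 2691533.8039
f_stop/f_pass = 2177.7 / 1063.7 = 2.0473
n = 10.3317 -> ceil = 11

11


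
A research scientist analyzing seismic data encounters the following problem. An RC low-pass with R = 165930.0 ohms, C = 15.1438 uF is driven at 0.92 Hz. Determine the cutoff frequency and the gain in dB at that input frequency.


Step 1 — cutoff frequency:
fc = 1 / (2*pi*R*C)
C = 15.1438 uF = 1.51438e-05 F
fc = 1 / (2*pi*165930.0*1.51438e-05)
   = 0.0633374 Hz

Step 2 — magnitude at f = 0.92 Hz:
|H(f)| = 1 / sqrt(1 + (f/fc)^2)
f/fc = 0.92 / 0.0633374 = 14.525383
|H| = 1 / sqrt(1 + 210.986751) = 0.0686824
|H|_dB = 20*log10(0.0686824) = -23.26 dB

fc = 0.0633374 Hz; |H(0.92 Hz)| = -23.26 dB


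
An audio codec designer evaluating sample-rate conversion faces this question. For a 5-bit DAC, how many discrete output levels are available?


Number of quantization levels = 2^N
= 2^5
= 32

32


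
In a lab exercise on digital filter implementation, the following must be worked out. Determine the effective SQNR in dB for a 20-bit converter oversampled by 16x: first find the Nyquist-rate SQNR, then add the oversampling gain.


Step 1 — baseline SQNR at Nyquist:
SQNR_base = 6.02*N + 1.76
          = 6.02*20 + 1.76
          = 122.16 dB

Step 2 — oversampling processing gain:
G = 10*log10(OSR) = 10*log10(16) = 12.04 dB

Step 3 — total:
SQNR_total = 122.16 + 12.04 = 134.2 dB

Base SQNR = 122.16 dB; oversampled SQNR = 134.2 dB


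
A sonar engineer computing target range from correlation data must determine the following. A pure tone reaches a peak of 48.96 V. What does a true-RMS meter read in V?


RMS voltage for a sinusoidal waveform:
V_rms = V_peak / sqrt(2)
      = 48.96 / 1.414214
      = 34.62 V

34.62 V


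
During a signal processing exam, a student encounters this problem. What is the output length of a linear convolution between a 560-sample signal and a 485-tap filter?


Linear convolution output length:
L = N + M - 1
  = 560 + 485 - 1
  = 1044 samples

1044


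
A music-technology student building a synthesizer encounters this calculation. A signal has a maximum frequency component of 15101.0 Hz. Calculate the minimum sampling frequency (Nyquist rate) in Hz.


The Nyquist rate is twice the maximum frequency component.
fs_min = 2 * fmax
      = 2 * 15101.0
      = 30202.0 Hz

30202.0


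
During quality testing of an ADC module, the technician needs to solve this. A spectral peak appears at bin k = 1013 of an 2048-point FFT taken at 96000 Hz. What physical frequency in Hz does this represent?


Frequency of DFT bin k:
f_k = k * fs / N
    = 1013 * 96000 / 2048
    = 97248000 / 2048
    = 47484.375 Hz

47484.375 Hz


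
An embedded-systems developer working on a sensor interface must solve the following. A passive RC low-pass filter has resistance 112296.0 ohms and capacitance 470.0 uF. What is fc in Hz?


Cutoff frequency of a first-order RC filter:
fc = 1 / (2 * pi * R * C)
C = 470.0 uF = 0.00047 F
fc = 1 / (2 * pi * 112296.0 * 0.00047)
   = 1 / 331.62099130987
   = 0.003015 Hz

0.003015 Hz


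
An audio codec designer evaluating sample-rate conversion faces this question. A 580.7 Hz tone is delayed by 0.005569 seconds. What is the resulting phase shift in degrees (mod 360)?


Phase shift from frequency and time delay:
phi = 360 * f * t_delay
    = 360 * 580.7 * 0.005569
    = 1164.21 degrees
    mod 360 = 84.21 degrees

84.21 degrees


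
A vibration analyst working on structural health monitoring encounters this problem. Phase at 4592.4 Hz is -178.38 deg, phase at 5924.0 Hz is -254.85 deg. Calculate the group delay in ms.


Group delay from phase difference:
tau = -d(phi)/d(omega)
d(phi) = -76.47 deg = -1.334653 rad
d(omega) = 2*pi*(5924.0 - 4592.4) = 8366.6896 rad/s
tau = -(-1.334653) / 8366.6896
    = 0.1595 ms

0.1595 ms


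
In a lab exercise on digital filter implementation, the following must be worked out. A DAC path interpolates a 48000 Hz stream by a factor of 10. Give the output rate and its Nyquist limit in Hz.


Step 1 — output sample rate after interpolation by L:
fs_out = L * fs_in = 10 * 48000 = 480000 Hz

Step 2 — Nyquist frequency of the output stream:
f_Nyq = fs_out / 2 = 480000 / 2 = 240000.0 Hz

fs_out = 480000 Hz; f_Nyquist = 240000.0 Hz


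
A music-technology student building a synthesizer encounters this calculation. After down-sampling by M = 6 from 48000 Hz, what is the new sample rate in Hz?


Decimation reduces the sample rate:
fs_out = fs_in / M
       = 48000 / 6
       = 8000.0 Hz

8000.0 Hz


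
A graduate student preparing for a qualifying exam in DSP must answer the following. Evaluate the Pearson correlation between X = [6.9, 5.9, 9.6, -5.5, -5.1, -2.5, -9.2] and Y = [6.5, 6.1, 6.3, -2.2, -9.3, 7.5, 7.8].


Pearson correlation coefficient (population):
r = cov(X,Y) / (std(X) * std(Y))
Mean X = 0.0143, Mean Y = 3.2429
Cov(X,Y) = 15.716531
Std(X) = 6.779471, Std(Y) = 6.023254
r = 0.3849

0.3849


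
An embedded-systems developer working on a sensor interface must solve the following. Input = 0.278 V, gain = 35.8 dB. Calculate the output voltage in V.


Output voltage from dB gain:
V_out = V_in * 10^(gain_dB / 20)
      = 0.278 * 10^(35.8 / 20)
      = 0.278 * 61.6595
      = 17.1413 V

17.1413 V


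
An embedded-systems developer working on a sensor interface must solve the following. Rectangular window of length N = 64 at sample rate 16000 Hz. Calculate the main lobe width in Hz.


Main lobe width for a rectangular window:
Width = 2 * fs / N
      = 2 * 16000 / 64
      = 32000 / 64
      = 500.0 Hz

500.0 Hz


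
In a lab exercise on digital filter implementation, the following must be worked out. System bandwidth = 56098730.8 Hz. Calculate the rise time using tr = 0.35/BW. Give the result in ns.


Rise time from bandwidth relationship:
tr = 0.35 / BW
   = 0.35 / 56098730.8
   = 6.23900033e-09 s
   = 6.239 ns

6.239 ns


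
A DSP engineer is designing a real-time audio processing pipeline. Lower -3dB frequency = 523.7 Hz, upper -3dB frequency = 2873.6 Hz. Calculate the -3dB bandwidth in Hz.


Bandwidth is the difference of -3dB frequencies:
BW = f_high - f_low
   = 2873.6 - 523.7
   = 2349.9 Hz

2349.9 Hz


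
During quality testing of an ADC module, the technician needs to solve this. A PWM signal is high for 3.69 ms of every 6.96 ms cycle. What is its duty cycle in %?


Duty cycle as a percentage:
DC = (t_on / T) * 100
   = (3.69 / 6.96) * 100
   = 0.530172 * 100
   = 53.02 %

53.02 %


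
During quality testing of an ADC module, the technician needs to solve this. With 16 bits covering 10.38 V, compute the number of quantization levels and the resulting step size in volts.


Step 1 — number of quantization levels:
L = 2^N = 2^16 = 65536

Step 2 — LSB step size:
delta = Vfs / L
      = 10.38 / 65536
      = 0.00015839 V

Levels = 65536; step size = 0.00015839 V


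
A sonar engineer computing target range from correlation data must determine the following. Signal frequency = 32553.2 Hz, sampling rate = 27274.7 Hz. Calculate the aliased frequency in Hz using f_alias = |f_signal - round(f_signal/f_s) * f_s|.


Compute the nearest integer multiple of fs to the signal:
n = round(32553.2 / 27274.7) = 1
f_alias = |32553.2 - 1 * 27274.7|
        = |32553.2 - 27274.7|
        = 5278.5 Hz

5278.5


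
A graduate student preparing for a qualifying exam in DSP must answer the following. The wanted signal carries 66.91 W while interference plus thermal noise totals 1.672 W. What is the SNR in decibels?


SNR in decibels:
SNR = 10 * log10(Ps / Pn)
    = 10 * log10(66.91 / 1.672)
    = 10 * log10(40.0179)
    = 10 * 1.6023
    = 16.02 dB

16.02 dB


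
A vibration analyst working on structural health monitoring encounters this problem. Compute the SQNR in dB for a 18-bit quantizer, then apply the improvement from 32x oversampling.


Step 1 — baseline SQNR at Nyquist:
SQNR_base = 6.02*N + 1.76
          = 6.02*18 + 1.76
          = 110.12 dB

Step 2 — oversampling processing gain:
G = 10*log10(OSR) = 10*log10(32) = 15.05 dB

Step 3 — total:
SQNR_total = 110.12 + 15.05 = 125.17 dB

Base SQNR = 110.12 dB; oversampled SQNR = 125.17 dB


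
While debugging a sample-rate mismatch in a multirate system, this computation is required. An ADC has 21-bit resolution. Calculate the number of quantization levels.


Number of quantization levels = 2^N
= 2^21
= 2097152

2097152


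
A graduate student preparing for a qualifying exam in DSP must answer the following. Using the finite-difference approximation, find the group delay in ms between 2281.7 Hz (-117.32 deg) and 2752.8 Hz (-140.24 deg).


Group delay from phase difference:
tau = -d(phi)/d(omega)
d(phi) = -22.92 deg = -0.400029 rad
d(omega) = 2*pi*(2752.8 - 2281.7) = 2960.0086 rad/s
tau = -(-0.400029) / 2960.0086
    = 0.1351 ms

0.1351 ms


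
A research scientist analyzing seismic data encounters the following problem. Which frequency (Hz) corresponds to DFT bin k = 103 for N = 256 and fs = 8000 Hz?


Frequency of DFT bin k:
f_k = k * fs / N
    = 103 * 8000 / 256
    = 824000 / 256
    = 3218.75 Hz

3218.75 Hz


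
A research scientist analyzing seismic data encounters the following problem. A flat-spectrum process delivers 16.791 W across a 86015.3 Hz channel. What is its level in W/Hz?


Power spectral density:
PSD = P / BW
    = 16.791 / 86015.3
    = 0.00019521 W/Hz

0.00019521 W/Hz


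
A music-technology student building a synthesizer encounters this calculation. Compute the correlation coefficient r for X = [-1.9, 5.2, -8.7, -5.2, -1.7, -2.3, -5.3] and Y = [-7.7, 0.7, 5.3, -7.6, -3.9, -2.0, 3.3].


Pearson correlation coefficient (population):
r = cov(X,Y) / (std(X) * std(Y))
Mean X = -2.8429, Mean Y = -1.7
Cov(X,Y) = -4.058571
Std(X) = 4.019189, Std(Y) = 4.713203
r = -0.2142

-0.2142


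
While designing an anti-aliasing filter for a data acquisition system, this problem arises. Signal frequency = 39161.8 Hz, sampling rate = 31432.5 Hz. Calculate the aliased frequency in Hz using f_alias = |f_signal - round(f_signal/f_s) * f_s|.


Compute the nearest integer multiple of fs to the signal:
n = round(39161.8 / 31432.5) = 1
f_alias = |39161.8 - 1 * 31432.5|
        = |39161.8 - 31432.5|
        = 7729.3 Hz

7729.3


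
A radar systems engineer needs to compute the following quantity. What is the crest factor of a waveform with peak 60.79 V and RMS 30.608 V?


Crest factor is the ratio of peak to RMS:
CF = V_peak / V_rms
   = 60.79 / 30.608
   = 1.9861

1.9861


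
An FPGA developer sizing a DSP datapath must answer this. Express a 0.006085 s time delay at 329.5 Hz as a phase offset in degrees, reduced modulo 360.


Phase shift from frequency and time delay:
phi = 360 * f * t_delay
    = 360 * 329.5 * 0.006085
    = 721.8 degrees
    mod 360 = 1.8 degrees

1.8 degrees


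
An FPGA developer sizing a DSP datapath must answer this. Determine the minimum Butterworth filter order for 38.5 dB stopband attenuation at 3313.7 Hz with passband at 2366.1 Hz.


Butterworth filter order formula:
n = log10(10^(A/10) - 1) / (2 * log10(f_stop/f_pass))
10^(38.5/10) - 1 = 7078.4578
f_stop/f_pass = 3313.7 / 2366.1 = 1.4005
n = 13.1595 -> ceil = 14

14


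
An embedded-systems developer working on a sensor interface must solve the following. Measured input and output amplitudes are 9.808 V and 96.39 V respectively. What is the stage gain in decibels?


Voltage gain in dB:
G = 20 * log10(Vout / Vin)
  = 20 * log10(96.39 / 9.808)
  = 20 * log10(9.827692)
  = 20 * 0.992452
  = 19.85 dB

19.85 dB


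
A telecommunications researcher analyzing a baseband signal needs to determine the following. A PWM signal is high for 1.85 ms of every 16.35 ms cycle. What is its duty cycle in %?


Duty cycle as a percentage:
DC = (t_on / T) * 100
   = (1.85 / 16.35) * 100
   = 0.11315 * 100
   = 11.31 %

11.31 %


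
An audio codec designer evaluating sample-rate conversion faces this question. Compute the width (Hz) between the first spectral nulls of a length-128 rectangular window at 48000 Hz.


Main lobe width for a rectangular window:
Width = 2 * fs / N
      = 2 * 48000 / 128
      = 96000 / 128
      = 750.0 Hz

750.0 Hz


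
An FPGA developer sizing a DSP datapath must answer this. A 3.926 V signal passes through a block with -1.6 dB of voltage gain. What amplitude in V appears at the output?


Output voltage from dB gain:
V_out = V_in * 10^(gain_dB / 20)
      = 3.926 * 10^(-1.6 / 20)
      = 3.926 * 0.831764
      = 3.2655 V

3.2655 V


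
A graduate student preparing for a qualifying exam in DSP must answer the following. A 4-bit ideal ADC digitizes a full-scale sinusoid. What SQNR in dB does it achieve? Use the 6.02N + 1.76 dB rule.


Theoretical SNR for a full-scale sinusoid:
SNR = 6.02 * N + 1.76
    = 6.02 * 4 + 1.76
    = 24.08 + 1.76
    = 25.84 dB

25.84 dB


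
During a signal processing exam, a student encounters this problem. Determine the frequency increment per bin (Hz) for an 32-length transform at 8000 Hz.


DFT frequency resolution:
df = fs / N
   = 8000 / 32
   = 250.0 Hz

250.0 Hz


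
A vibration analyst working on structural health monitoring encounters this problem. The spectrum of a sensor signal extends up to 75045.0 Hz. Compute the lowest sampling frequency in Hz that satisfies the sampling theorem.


The Nyquist rate is twice the maximum frequency component.
fs_min = 2 * fmax
      = 2 * 75045.0
      = 150090.0 Hz

150090.0


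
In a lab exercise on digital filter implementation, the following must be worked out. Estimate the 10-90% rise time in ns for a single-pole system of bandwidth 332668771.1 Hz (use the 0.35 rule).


Rise time from bandwidth relationship:
tr = 0.35 / BW
   = 0.35 / 332668771.1
   = 1.052097553e-09 s
   = 1.0521 ns

1.0521 ns


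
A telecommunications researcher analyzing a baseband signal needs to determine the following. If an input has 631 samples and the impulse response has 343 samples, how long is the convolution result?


Linear convolution output length:
L = N + M - 1
  = 631 + 343 - 1
  = 973 samples

973


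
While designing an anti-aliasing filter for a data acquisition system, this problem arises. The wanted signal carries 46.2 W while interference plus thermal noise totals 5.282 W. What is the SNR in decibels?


SNR in decibels:
SNR = 10 * log10(Ps / Pn)
    = 10 * log10(46.2 / 5.282)
    = 10 * log10(8.7467)
    = 10 * 0.9418
    = 9.42 dB

9.42 dB


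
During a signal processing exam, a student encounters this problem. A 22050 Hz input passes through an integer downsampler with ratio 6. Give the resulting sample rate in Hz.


Decimation reduces the sample rate:
fs_out = fs_in / M
       = 22050 / 6
       = 3675.0 Hz

3675.0 Hz


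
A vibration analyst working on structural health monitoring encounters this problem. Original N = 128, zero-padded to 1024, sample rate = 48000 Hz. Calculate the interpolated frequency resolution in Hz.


Frequency resolution after zero-padding:
N_padded = 128 * 8 = 1024
df = fs / N_padded
   = 48000 / 1024
   = 46.875 Hz

46.875 Hz


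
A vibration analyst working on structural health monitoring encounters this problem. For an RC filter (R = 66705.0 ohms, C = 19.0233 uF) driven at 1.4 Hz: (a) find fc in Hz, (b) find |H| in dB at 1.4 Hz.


Step 1 — cutoff frequency:
fc = 1 / (2*pi*R*C)
C = 19.0233 uF = 1.90233e-05 F
fc = 1 / (2*pi*66705.0*1.90233e-05)
   = 0.125423 Hz

Step 2 — magnitude at f = 1.4 Hz:
|H(f)| = 1 / sqrt(1 + (f/fc)^2)
f/fc = 1.4 / 0.125423 = 11.162227
|H| = 1 / sqrt(1 + 124.595312) = 0.0892305
|H|_dB = 20*log10(0.0892305) = -20.99 dB

fc = 0.125423 Hz; |H(1.4 Hz)| = -20.99 dB


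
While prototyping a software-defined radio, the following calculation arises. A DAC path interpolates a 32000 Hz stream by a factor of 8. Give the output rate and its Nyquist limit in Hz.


Step 1 — output sample rate after interpolation by L:
fs_out = L * fs_in = 8 * 32000 = 256000 Hz

Step 2 — Nyquist frequency of the output stream:
f_Nyq = fs_out / 2 = 256000 / 2 = 128000.0 Hz

fs_out = 256000 Hz; f_Nyquist = 128000.0 Hz


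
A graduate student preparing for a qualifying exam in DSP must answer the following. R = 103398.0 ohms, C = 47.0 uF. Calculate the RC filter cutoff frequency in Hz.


Cutoff frequency of a first-order RC filter:
fc = 1 / (2 * pi * R * C)
C = 47.0 uF = 4.7e-05 F
fc = 1 / (2 * pi * 103398.0 * 4.7e-05)
   = 1 / 30.534433336412
   = 0.03275 Hz

0.03275 Hz


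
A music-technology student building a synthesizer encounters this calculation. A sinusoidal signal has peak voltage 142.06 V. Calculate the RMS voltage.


RMS voltage for a sinusoidal waveform:
V_rms = V_peak / sqrt(2)
      = 142.06 / 1.414214
      = 100.452 V

100.452 V


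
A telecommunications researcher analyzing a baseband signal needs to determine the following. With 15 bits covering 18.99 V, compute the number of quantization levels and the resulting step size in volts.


Step 1 — number of quantization levels:
L = 2^N = 2^15 = 32768

Step 2 — LSB step size:
delta = Vfs / L
      = 18.99 / 32768
      = 0.00057953 V

Levels = 32768; step size = 0.00057953 V


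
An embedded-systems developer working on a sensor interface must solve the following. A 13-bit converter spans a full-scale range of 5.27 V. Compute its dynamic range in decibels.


Dynamic range from full-scale to LSB:
V_min = V_max / 2^bits = 5.27 / 2^13
DR = 20 * log10(V_max / V_min)
   = 20 * log10(2^13)
   = 20 * 13 * log10(2)
   = 78.27 dB

78.27 dB


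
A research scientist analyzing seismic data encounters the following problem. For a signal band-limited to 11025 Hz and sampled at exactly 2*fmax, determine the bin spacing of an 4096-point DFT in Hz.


Step 1 — Nyquist sampling rate:
fs = 2 * fmax = 2 * 11025 = 22050 Hz

Step 2 — DFT bin spacing:
df = fs / N = 22050 / 4096 = 5.3833 Hz

5.3833 Hz


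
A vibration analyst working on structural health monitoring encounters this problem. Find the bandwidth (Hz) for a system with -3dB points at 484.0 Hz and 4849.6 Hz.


Bandwidth is the difference of -3dB frequencies:
BW = f_high - f_low
   = 4849.6 - 484.0
   = 4365.6 Hz

4365.6 Hz


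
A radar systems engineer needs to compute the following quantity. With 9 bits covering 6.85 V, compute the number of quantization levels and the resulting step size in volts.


Step 1 — number of quantization levels:
L = 2^N = 2^9 = 512

Step 2 — LSB step size:
delta = Vfs / L
      = 6.85 / 512
      = 0.01337891 V

Levels = 512; step size = 0.01337891 V


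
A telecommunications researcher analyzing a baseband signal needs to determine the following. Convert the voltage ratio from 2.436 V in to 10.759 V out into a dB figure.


Voltage gain in dB:
G = 20 * log10(Vout / Vin)
  = 20 * log10(10.759 / 2.436)
  = 20 * log10(4.416667)
  = 20 * 0.645095
  = 12.9 dB

12.9 dB


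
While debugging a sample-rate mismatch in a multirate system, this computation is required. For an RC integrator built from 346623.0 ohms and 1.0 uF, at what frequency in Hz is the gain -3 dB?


Cutoff frequency of a first-order RC filter:
fc = 1 / (2 * pi * R * C)
C = 1.0 uF = 1e-06 F
fc = 1 / (2 * pi * 346623.0 * 1e-06)
   = 1 / 2.1778965407305
   = 0.459159 Hz

0.459159 Hz


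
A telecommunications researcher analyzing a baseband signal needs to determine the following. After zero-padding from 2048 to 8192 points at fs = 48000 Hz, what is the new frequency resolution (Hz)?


Frequency resolution after zero-padding:
N_padded = 2048 * 4 = 8192
df = fs / N_padded
   = 48000 / 8192
   = 5.8594 Hz

5.8594 Hz


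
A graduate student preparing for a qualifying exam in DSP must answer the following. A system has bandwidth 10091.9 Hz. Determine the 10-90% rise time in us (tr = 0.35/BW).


Rise time from bandwidth relationship:
tr = 0.35 / BW
   = 0.35 / 10091.9
   = 3.468127905e-05 s
   = 34.6813 us

34.6813 us


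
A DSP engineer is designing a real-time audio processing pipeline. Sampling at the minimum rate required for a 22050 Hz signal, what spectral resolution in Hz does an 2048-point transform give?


Step 1 — Nyquist sampling rate:
fs = 2 * fmax = 2 * 22050 = 44100 Hz

Step 2 — DFT bin spacing:
df = fs / N = 44100 / 2048 = 21.5332 Hz

21.5332 Hz


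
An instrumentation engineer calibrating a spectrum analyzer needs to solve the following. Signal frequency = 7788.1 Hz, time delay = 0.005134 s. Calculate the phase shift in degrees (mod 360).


Phase shift from frequency and time delay:
phi = 360 * f * t_delay
    = 360 * 7788.1 * 0.005134
    = 14394.28 degrees
    mod 360 = 354.28 degrees

354.28 degrees


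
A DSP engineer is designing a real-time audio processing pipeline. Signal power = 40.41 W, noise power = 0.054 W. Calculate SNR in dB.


SNR in decibels:
SNR = 10 * log10(Ps / Pn)
    = 10 * log10(40.41 / 0.054)
    = 10 * log10(748.3333)
    = 10 * 2.8741
    = 28.74 dB

28.74 dB


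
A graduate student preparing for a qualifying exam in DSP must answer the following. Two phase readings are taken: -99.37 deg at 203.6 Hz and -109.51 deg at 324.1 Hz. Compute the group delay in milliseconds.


Group delay from phase difference:
tau = -d(phi)/d(omega)
d(phi) = -10.14 deg = -0.176976 rad
d(omega) = 2*pi*(324.1 - 203.6) = 757.1238 rad/s
tau = -(-0.176976) / 757.1238
    = 0.2337 ms

0.2337 ms


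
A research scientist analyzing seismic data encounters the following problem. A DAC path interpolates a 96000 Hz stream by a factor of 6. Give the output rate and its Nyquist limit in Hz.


Step 1 — output sample rate after interpolation by L:
fs_out = L * fs_in = 6 * 96000 = 576000 Hz

Step 2 — Nyquist frequency of the output stream:
f_Nyq = fs_out / 2 = 576000 / 2 = 288000.0 Hz

fs_out = 576000 Hz; f_Nyquist = 288000.0 Hz


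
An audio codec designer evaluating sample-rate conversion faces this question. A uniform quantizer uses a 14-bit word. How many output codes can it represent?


Number of quantization levels = 2^N
= 2^14
= 16384

16384


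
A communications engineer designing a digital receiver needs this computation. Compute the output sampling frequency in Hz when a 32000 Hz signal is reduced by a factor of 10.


Decimation reduces the sample rate:
fs_out = fs_in / M
       = 32000 / 10
       = 3200.0 Hz

3200.0 Hz


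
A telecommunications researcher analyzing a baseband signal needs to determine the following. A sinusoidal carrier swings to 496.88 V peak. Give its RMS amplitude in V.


RMS voltage for a sinusoidal waveform:
V_rms = V_peak / sqrt(2)
      = 496.88 / 1.414214
      = 351.347 V

351.347 V


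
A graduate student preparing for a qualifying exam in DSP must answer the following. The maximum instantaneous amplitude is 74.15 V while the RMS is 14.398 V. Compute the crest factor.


Crest factor is the ratio of peak to RMS:
CF = V_peak / V_rms
   = 74.15 / 14.398
   = 5.15

5.15


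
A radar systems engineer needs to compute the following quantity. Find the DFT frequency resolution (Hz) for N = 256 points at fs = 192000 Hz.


DFT frequency resolution:
df = fs / N
   = 192000 / 256
   = 750.0 Hz

750.0 Hz


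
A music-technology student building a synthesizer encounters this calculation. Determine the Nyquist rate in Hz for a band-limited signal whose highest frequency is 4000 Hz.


The Nyquist rate is twice the maximum frequency component.
fs_min = 2 * fmax
      = 2 * 4000
      = 8000 Hz

8000


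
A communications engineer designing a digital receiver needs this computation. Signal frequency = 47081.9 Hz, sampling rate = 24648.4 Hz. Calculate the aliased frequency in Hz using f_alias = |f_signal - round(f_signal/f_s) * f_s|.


Compute the nearest integer multiple of fs to the signal:
n = round(47081.9 / 24648.4) = 2
f_alias = |47081.9 - 2 * 24648.4|
        = |47081.9 - 49296.8|
        = 2214.9 Hz

2214.9


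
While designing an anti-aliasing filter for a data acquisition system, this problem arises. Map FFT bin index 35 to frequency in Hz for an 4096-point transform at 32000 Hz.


Frequency of DFT bin k:
f_k = k * fs / N
    = 35 * 32000 / 4096
    = 1120000 / 4096
    = 273.438 Hz

273.438 Hz


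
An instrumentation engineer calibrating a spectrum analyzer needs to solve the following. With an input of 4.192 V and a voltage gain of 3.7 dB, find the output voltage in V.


Output voltage from dB gain:
V_out = V_in * 10^(gain_dB / 20)
      = 4.192 * 10^(3.7 / 20)
      = 4.192 * 1.531087
      = 6.4183 V

6.4183 V


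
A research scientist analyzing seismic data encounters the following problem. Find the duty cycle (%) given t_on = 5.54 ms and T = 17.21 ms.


Duty cycle as a percentage:
DC = (t_on / T) * 100
   = (5.54 / 17.21) * 100
   = 0.321906 * 100
   = 32.19 %

32.19 %


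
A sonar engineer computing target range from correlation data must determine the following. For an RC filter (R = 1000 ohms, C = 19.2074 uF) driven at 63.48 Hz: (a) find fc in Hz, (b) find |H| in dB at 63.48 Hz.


Step 1 — cutoff frequency:
fc = 1 / (2*pi*R*C)
C = 19.2074 uF = 1.92074e-05 F
fc = 1 / (2*pi*1000*1.92074e-05)
   = 8.28613 Hz

Step 2 — magnitude at f = 63.48 Hz:
|H(f)| = 1 / sqrt(1 + (f/fc)^2)
f/fc = 63.48 / 8.28613 = 7.660995
|H| = 1 / sqrt(1 + 58.690844) = 0.1294333
|H|_dB = 20*log10(0.1294333) = -17.76 dB

fc = 8.28613 Hz; |H(63.48 Hz)| = -17.76 dB


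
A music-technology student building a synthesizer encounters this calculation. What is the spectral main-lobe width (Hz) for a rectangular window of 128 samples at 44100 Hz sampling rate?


Main lobe width for a rectangular window:
Width = 2 * fs / N
      = 2 * 44100 / 128
      = 88200 / 128
      = 689.062 Hz

689.062 Hz


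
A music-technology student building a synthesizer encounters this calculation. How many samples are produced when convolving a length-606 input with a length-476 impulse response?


Linear convolution output length:
L = N + M - 1
  = 606 + 476 - 1
  = 1081 samples

1081


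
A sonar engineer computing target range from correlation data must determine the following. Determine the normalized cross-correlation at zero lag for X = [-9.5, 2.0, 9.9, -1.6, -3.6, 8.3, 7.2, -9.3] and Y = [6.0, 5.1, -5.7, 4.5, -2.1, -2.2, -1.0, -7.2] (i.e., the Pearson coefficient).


Pearson correlation coefficient (population):
r = cov(X,Y) / (std(X) * std(Y))
Mean X = 0.425, Mean Y = -0.325
Cov(X,Y) = -7.533125
Std(X) = 7.18988, Std(Y) = 4.690349
r = -0.2234

-0.2234


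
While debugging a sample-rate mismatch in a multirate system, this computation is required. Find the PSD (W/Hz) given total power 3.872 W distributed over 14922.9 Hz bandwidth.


Power spectral density:
PSD = P / BW
    = 3.872 / 14922.9
    = 0.00025947 W/Hz

0.00025947 W/Hz


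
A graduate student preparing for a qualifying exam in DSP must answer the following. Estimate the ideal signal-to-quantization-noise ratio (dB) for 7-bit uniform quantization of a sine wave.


Theoretical SNR for a full-scale sinusoid:
SNR = 6.02 * N + 1.76
    = 6.02 * 7 + 1.76
    = 42.14 + 1.76
    = 43.9 dB

43.9 dB


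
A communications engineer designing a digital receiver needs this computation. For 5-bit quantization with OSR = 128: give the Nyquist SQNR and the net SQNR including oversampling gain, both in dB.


Step 1 — baseline SQNR at Nyquist:
SQNR_base = 6.02*N + 1.76
          = 6.02*5 + 1.76
          = 31.86 dB

Step 2 — oversampling processing gain:
G = 10*log10(OSR) = 10*log10(128) = 21.07 dB

Step 3 — total:
SQNR_total = 31.86 + 21.07 = 52.93 dB

Base SQNR = 31.86 dB; oversampled SQNR = 52.93 dB


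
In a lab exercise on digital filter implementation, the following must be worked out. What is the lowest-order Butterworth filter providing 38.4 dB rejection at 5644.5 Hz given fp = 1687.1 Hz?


Butterworth filter order formula:
n = log10(10^(A/10) - 1) / (2 * log10(f_stop/f_pass))
10^(38.4/10) - 1 = 6917.3097
f_stop/f_pass = 5644.5 / 1687.1 = 3.3457
n = 3.6607 -> ceil = 4

4
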